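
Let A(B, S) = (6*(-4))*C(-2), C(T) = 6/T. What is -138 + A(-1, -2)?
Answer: -66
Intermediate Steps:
A(B, S) = 72 (A(B, S) = (6*(-4))*(6/(-2)) = -144*(-1)/2 = -24*(-3) = 72)
-138 + A(-1, -2) = -138 + 72 = -66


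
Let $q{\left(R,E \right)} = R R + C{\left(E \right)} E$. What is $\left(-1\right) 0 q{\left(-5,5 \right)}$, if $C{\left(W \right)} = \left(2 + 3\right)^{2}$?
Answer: $0$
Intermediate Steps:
$C{\left(W \right)} = 25$ ($C{\left(W \right)} = 5^{2} = 25$)
$q{\left(R,E \right)} = R^{2} + 25 E$ ($q{\left(R,E \right)} = R R + 25 E = R^{2} + 25 E$)
$\left(-1\right) 0 q{\left(-5,5 \right)} = \left(-1\right) 0 \left(\left(-5\right)^{2} + 25 \cdot 5\right) = 0 \left(25 + 125\right) = 0 \cdot 150 = 0$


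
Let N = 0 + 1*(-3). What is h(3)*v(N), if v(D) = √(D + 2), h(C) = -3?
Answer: -3*I ≈ -3.0*I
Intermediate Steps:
N = -3 (N = 0 - 3 = -3)
v(D) = √(2 + D)
h(3)*v(N) = -3*√(2 - 3) = -3*I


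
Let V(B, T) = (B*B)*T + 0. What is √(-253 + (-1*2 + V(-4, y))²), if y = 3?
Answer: 9*√23 ≈ 43.162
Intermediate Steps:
V(B, T) = T*B² (V(B, T) = B²*T + 0 = T*B² + 0 = T*B²)
√(-253 + (-1*2 + V(-4, y))²) = √(-253 + (-1*2 + 3*(-4)²)²) = √(-253 + (-2 + 3*16)²) = √(-253 + (-2 + 48)²) = √(-253 + 46²) = √(-253 + 2116) = √1863 = 9*√23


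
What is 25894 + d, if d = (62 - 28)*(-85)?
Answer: 23004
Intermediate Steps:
d = -2890 (d = 34*(-85) = -2890)
25894 + d = 25894 - 2890 = 23004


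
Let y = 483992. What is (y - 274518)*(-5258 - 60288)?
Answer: -13730182804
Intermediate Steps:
(y - 274518)*(-5258 - 60288) = (483992 - 274518)*(-5258 - 60288) = 209474*(-65546) = -13730182804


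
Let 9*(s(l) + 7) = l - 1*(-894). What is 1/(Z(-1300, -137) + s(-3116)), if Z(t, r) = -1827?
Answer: -9/18728 ≈ -0.00048056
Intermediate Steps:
s(l) = 277/3 + l/9 (s(l) = -7 + (l - 1*(-894))/9 = -7 + (l + 894)/9 = -7 + (894 + l)/9 = -7 + (298/3 + l/9) = 277/3 + l/9)
1/(Z(-1300, -137) + s(-3116)) = 1/(-1827 + (277/3 + (⅑)*(-3116))) = 1/(-1827 + (277/3 - 3116/9)) = 1/(-1827 - 2285/9) = 1/(-18728/9) = -9/18728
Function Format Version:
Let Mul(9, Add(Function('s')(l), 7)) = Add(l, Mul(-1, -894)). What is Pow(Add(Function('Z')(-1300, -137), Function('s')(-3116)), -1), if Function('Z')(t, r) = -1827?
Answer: Rational(-9, 18728) ≈ -0.00048056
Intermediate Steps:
Function('s')(l) = Add(Rational(277, 3), Mul(Rational(1, 9), l)) (Function('s')(l) = Add(-7, Mul(Rational(1, 9), Add(l, Mul(-1, -894)))) = Add(-7, Mul(Rational(1, 9), Add(l, 894))) = Add(-7, Mul(Rational(1, 9), Add(894, l))) = Add(-7, Add(Rational(298, 3), Mul(Rational(1, 9), l))) = Add(Rational(277, 3), Mul(Rational(1, 9), l)))
Pow(Add(Function('Z')(-1300, -137), Function('s')(-3116)), -1) = Pow(Add(-1827, Add(Rational(277, 3), Mul(Rational(1, 9), -3116))), -1) = Pow(Add(-1827, Add(Rational(277, 3), Rational(-3116, 9))), -1) = Pow(Add(-1827, Rational(-2285, 9)), -1) = Pow(Rational(-18728, 9), -1) = Rational(-9, 18728)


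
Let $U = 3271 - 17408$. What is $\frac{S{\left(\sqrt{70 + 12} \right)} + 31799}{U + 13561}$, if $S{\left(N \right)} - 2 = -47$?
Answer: $- \frac{15877}{288} \approx -55.128$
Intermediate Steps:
$S{\left(N \right)} = -45$ ($S{\left(N \right)} = 2 - 47 = -45$)
$U = -14137$
$\frac{S{\left(\sqrt{70 + 12} \right)} + 31799}{U + 13561} = \frac{-45 + 31799}{-14137 + 13561} = \frac{31754}{-576} = 31754 \left(- \frac{1}{576}\right) = - \frac{15877}{288}$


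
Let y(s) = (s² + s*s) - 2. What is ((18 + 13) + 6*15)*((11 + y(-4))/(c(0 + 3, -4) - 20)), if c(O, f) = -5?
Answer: -4961/25 ≈ -198.44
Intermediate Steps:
y(s) = -2 + 2*s² (y(s) = (s² + s²) - 2 = 2*s² - 2 = -2 + 2*s²)
((18 + 13) + 6*15)*((11 + y(-4))/(c(0 + 3, -4) - 20)) = ((18 + 13) + 6*15)*((11 + (-2 + 2*(-4)²))/(-5 - 20)) = (31 + 90)*((11 + (-2 + 2*16))/(-25)) = 121*((11 + (-2 + 32))*(-1/25)) = 121*((11 + 30)*(-1/25)) = 121*(41*(-1/25)) = 121*(-41/25) = -4961/25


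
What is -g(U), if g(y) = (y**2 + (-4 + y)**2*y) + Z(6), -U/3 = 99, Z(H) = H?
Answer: 26820282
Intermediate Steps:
U = -297 (U = -3*99 = -297)
g(y) = 6 + y**2 + y*(-4 + y)**2 (g(y) = (y**2 + (-4 + y)**2*y) + 6 = (y**2 + y*(-4 + y)**2) + 6 = 6 + y**2 + y*(-4 + y)**2)
-g(U) = -(6 + (-297)**2 - 297*(-4 - 297)**2) = -(6 + 88209 - 297*(-301)**2) = -(6 + 88209 - 297*90601) = -(6 + 88209 - 26908497) = -1*(-26820282) = 26820282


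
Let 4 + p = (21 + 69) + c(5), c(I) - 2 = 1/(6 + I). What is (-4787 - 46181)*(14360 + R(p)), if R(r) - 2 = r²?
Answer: -136429256584/121 ≈ -1.1275e+9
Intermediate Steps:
c(I) = 2 + 1/(6 + I)
p = 969/11 (p = -4 + ((21 + 69) + (13 + 2*5)/(6 + 5)) = -4 + (90 + (13 + 10)/11) = -4 + (90 + (1/11)*23) = -4 + (90 + 23/11) = -4 + 1013/11 = 969/11 ≈ 88.091)
R(r) = 2 + r²
(-4787 - 46181)*(14360 + R(p)) = (-4787 - 46181)*(14360 + (2 + (969/11)²)) = -50968*(14360 + (2 + 938961/121)) = -50968*(14360 + 939203/121) = -50968*2676763/121 = -136429256584/121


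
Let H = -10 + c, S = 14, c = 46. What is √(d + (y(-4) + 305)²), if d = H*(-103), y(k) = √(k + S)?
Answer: √(89327 + 610*√10) ≈ 302.09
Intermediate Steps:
y(k) = √(14 + k) (y(k) = √(k + 14) = √(14 + k))
H = 36 (H = -10 + 46 = 36)
d = -3708 (d = 36*(-103) = -3708)
√(d + (y(-4) + 305)²) = √(-3708 + (√(14 - 4) + 305)²) = √(-3708 + (√10 + 305)²) = √(-3708 + (305 + √10)²)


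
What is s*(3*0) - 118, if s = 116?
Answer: -118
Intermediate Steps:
s*(3*0) - 118 = 116*(3*0) - 118 = 116*0 - 118 = 0 - 118 = -118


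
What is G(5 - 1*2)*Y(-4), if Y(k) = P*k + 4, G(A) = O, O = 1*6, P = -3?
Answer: 96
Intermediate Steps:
O = 6
G(A) = 6
Y(k) = 4 - 3*k (Y(k) = -3*k + 4 = 4 - 3*k)
G(5 - 1*2)*Y(-4) = 6*(4 - 3*(-4)) = 6*(4 + 12) = 6*16 = 96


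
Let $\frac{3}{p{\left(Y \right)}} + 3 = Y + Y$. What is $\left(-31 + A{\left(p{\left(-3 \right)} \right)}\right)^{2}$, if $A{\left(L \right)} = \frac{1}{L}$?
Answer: $1156$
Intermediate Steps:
$p{\left(Y \right)} = \frac{3}{-3 + 2 Y}$ ($p{\left(Y \right)} = \frac{3}{-3 + \left(Y + Y\right)} = \frac{3}{-3 + 2 Y}$)
$\left(-31 + A{\left(p{\left(-3 \right)} \right)}\right)^{2} = \left(-31 + \frac{1}{3 \frac{1}{-3 + 2 \left(-3\right)}}\right)^{2} = \left(-31 + \frac{1}{3 \frac{1}{-3 - 6}}\right)^{2} = \left(-31 + \frac{1}{3 \frac{1}{-9}}\right)^{2} = \left(-31 + \frac{1}{3 \left(- \frac{1}{9}\right)}\right)^{2} = \left(-31 + \frac{1}{- \frac{1}{3}}\right)^{2} = \left(-31 - 3\right)^{2} = \left(-34\right)^{2} = 1156$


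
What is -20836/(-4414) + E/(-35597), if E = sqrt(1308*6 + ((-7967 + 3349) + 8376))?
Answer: 10418/2207 - sqrt(11606)/35597 ≈ 4.7174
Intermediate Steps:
E = sqrt(11606) (E = sqrt(7848 + (-4618 + 8376)) = sqrt(7848 + 3758) = sqrt(11606) ≈ 107.73)
-20836/(-4414) + E/(-35597) = -20836/(-4414) + sqrt(11606)/(-35597) = -20836*(-1/4414) + sqrt(11606)*(-1/35597) = 10418/2207 - sqrt(11606)/35597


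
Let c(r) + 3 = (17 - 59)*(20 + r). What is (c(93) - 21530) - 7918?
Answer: -34197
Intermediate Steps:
c(r) = -843 - 42*r (c(r) = -3 + (17 - 59)*(20 + r) = -3 - 42*(20 + r) = -3 + (-840 - 42*r) = -843 - 42*r)
(c(93) - 21530) - 7918 = ((-843 - 42*93) - 21530) - 7918 = ((-843 - 3906) - 21530) - 7918 = (-4749 - 21530) - 7918 = -26279 - 7918 = -34197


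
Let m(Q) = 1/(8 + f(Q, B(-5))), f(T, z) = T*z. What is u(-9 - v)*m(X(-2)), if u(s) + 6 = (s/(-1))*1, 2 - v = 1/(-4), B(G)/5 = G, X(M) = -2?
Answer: 21/232 ≈ 0.090517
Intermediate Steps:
B(G) = 5*G
v = 9/4 (v = 2 - 1/(-4) = 2 - 1*(-1/4) = 2 + 1/4 = 9/4 ≈ 2.2500)
m(Q) = 1/(8 - 25*Q) (m(Q) = 1/(8 + Q*(5*(-5))) = 1/(8 + Q*(-25)) = 1/(8 - 25*Q))
u(s) = -6 - s (u(s) = -6 + (s/(-1))*1 = -6 + (s*(-1))*1 = -6 - s*1 = -6 - s)
u(-9 - v)*m(X(-2)) = (-6 - (-9 - 1*9/4))*(-1/(-8 + 25*(-2))) = (-6 - (-9 - 9/4))*(-1/(-8 - 50)) = (-6 - 1*(-45/4))*(-1/(-58)) = (-6 + 45/4)*(-1*(-1/58)) = (21/4)*(1/58) = 21/232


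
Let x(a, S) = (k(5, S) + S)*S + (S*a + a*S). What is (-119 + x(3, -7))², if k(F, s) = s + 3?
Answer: 7056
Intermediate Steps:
k(F, s) = 3 + s
x(a, S) = S*(3 + 2*S) + 2*S*a (x(a, S) = ((3 + S) + S)*S + (S*a + a*S) = (3 + 2*S)*S + (S*a + S*a) = S*(3 + 2*S) + 2*S*a)
(-119 + x(3, -7))² = (-119 - 7*(3 + 2*(-7) + 2*3))² = (-119 - 7*(3 - 14 + 6))² = (-119 - 7*(-5))² = (-119 + 35)² = (-84)² = 7056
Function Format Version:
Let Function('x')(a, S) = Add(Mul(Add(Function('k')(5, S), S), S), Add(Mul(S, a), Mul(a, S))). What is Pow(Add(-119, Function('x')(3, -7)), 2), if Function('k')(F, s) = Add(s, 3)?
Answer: 7056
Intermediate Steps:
Function('k')(F, s) = Add(3, s)
Function('x')(a, S) = Add(Mul(S, Add(3, Mul(2, S))), Mul(2, S, a)) (Function('x')(a, S) = Add(Mul(Add(Add(3, S), S), S), Add(Mul(S, a), Mul(a, S))) = Add(Mul(Add(3, Mul(2, S)), S), Add(Mul(S, a), Mul(S, a))) = Add(Mul(S, Add(3, Mul(2, S))), Mul(2, S, a)))
Pow(Add(-119, Function('x')(3, -7)), 2) = Pow(Add(-119, Mul(-7, Add(3, Mul(2, -7), Mul(2, 3)))), 2) = Pow(Add(-119, Mul(-7, Add(3, -14, 6))), 2) = Pow(Add(-119, Mul(-7, -5)), 2) = Pow(Add(-119, 35), 2) = Pow(-84, 2) = 7056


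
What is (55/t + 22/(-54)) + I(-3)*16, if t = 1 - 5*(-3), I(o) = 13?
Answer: 91165/432 ≈ 211.03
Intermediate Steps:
t = 16 (t = 1 + 15 = 16)
(55/t + 22/(-54)) + I(-3)*16 = (55/16 + 22/(-54)) + 13*16 = (55*(1/16) + 22*(-1/54)) + 208 = (55/16 - 11/27) + 208 = 1309/432 + 208 = 91165/432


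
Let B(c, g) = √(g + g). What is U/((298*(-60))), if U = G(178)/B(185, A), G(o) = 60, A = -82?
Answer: I*√41/24436 ≈ 0.00026204*I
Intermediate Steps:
B(c, g) = √2*√g (B(c, g) = √(2*g) = √2*√g)
U = -30*I*√41/41 (U = 60/((√2*√(-82))) = 60/((√2*(I*√82))) = 60/((2*I*√41)) = 60*(-I*√41/82) = -30*I*√41/41 ≈ -4.6852*I)
U/((298*(-60))) = (-30*I*√41/41)/((298*(-60))) = -30*I*√41/41/(-17880) = -30*I*√41/41*(-1/17880) = I*√41/24436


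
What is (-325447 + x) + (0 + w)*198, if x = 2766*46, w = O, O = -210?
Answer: -239791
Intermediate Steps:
w = -210
x = 127236
(-325447 + x) + (0 + w)*198 = (-325447 + 127236) + (0 - 210)*198 = -198211 - 210*198 = -198211 - 41580 = -239791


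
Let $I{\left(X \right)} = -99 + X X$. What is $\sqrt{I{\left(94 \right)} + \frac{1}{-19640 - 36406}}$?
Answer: $\frac{\sqrt{27444263455446}}{56046} \approx 93.472$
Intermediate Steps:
$I{\left(X \right)} = -99 + X^{2}$
$\sqrt{I{\left(94 \right)} + \frac{1}{-19640 - 36406}} = \sqrt{\left(-99 + 94^{2}\right) + \frac{1}{-19640 - 36406}} = \sqrt{\left(-99 + 8836\right) + \frac{1}{-56046}} = \sqrt{8737 - \frac{1}{56046}} = \sqrt{\frac{489673901}{56046}} = \frac{\sqrt{27444263455446}}{56046}$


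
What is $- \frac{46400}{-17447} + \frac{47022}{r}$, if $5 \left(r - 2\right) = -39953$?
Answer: $- \frac{2248608970}{696885521} \approx -3.2267$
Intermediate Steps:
$r = - \frac{39943}{5}$ ($r = 2 + \frac{1}{5} \left(-39953\right) = 2 - \frac{39953}{5} = - \frac{39943}{5} \approx -7988.6$)
$- \frac{46400}{-17447} + \frac{47022}{r} = - \frac{46400}{-17447} + \frac{47022}{- \frac{39943}{5}} = \left(-46400\right) \left(- \frac{1}{17447}\right) + 47022 \left(- \frac{5}{39943}\right) = \frac{46400}{17447} - \frac{235110}{39943} = - \frac{2248608970}{696885521}$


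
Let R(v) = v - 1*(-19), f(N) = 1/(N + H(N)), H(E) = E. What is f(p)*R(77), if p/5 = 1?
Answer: 48/5 ≈ 9.6000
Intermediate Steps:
p = 5 (p = 5*1 = 5)
f(N) = 1/(2*N) (f(N) = 1/(N + N) = 1/(2*N))
R(v) = 19 + v (R(v) = v + 19 = 19 + v)
f(p)*R(77) = ((1/2)/5)*(19 + 77) = ((1/2)*(1/5))*96 = (1/10)*96 = 48/5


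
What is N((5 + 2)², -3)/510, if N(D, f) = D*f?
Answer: -49/170 ≈ -0.28824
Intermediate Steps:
N((5 + 2)², -3)/510 = ((5 + 2)²*(-3))/510 = (7²*(-3))*(1/510) = (49*(-3))*(1/510) = -147*1/510 = -49/170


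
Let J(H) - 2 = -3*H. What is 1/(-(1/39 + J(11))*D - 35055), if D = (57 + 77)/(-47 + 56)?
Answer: -351/12142433 ≈ -2.8907e-5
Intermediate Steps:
J(H) = 2 - 3*H
D = 134/9 ≈ 14.889
1/(-(1/39 + J(11))*D - 35055) = 1/(-(1/39 + (2 - 3*11))*134/9 - 35055) = 1/(-(1/39 + (2 - 33))*134/9 - 35055) = 1/(-(1/39 - 31)*134/9 - 35055) = 1/(-(-1208)*134/(39*9) - 35055) = 1/(-1*(-161872/351) - 35055) = 1/(161872/351 - 35055) = 1/(-12142433/351) = -351/12142433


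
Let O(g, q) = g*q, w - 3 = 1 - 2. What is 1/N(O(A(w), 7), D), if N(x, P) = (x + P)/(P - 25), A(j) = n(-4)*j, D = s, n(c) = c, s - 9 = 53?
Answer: 37/6 ≈ 6.1667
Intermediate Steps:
s = 62 (s = 9 + 53 = 62)
w = 2 (w = 3 + (1 - 2) = 3 - 1 = 2)
D = 62
A(j) = -4*j
N(x, P) = (P + x)/(-25 + P)
1/N(O(A(w), 7), D) = 1/((62 - 4*2*7)/(-25 + 62)) = 1/((62 - 8*7)/37) = 1/((62 - 56)/37) = 1/((1/37)*6) = 1/(6/37) = 37/6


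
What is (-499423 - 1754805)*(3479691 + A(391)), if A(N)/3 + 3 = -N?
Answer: -7841352386052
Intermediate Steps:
A(N) = -9 - 3*N (A(N) = -9 + 3*(-N) = -9 - 3*N)
(-499423 - 1754805)*(3479691 + A(391)) = (-499423 - 1754805)*(3479691 + (-9 - 3*391)) = -2254228*(3479691 + (-9 - 1173)) = -2254228*(3479691 - 1182) = -2254228*3478509 = -7841352386052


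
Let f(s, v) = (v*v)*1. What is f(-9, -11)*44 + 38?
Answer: 5362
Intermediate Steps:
f(s, v) = v² (f(s, v) = v²*1 = v²)
f(-9, -11)*44 + 38 = (-11)²*44 + 38 = 121*44 + 38 = 5324 + 38 = 5362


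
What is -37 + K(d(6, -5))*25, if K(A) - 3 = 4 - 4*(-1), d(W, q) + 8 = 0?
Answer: 238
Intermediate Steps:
d(W, q) = -8 (d(W, q) = -8 + 0 = -8)
K(A) = 11 (K(A) = 3 + (4 - 4*(-1)) = 3 + (4 + 4) = 3 + 8 = 11)
-37 + K(d(6, -5))*25 = -37 + 11*25 = -37 + 275 = 238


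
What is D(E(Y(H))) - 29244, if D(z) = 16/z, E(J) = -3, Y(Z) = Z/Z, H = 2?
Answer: -87748/3 ≈ -29249.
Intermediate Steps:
Y(Z) = 1
D(E(Y(H))) - 29244 = 16/(-3) - 29244 = 16*(-⅓) - 29244 = -16/3 - 29244 = -87748/3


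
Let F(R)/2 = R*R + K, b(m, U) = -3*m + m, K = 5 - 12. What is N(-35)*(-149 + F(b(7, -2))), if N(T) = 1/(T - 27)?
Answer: -229/62 ≈ -3.6936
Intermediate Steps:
K = -7
b(m, U) = -2*m
N(T) = 1/(-27 + T)
F(R) = -14 + 2*R² (F(R) = 2*(R*R - 7) = 2*(R² - 7) = 2*(-7 + R²) = -14 + 2*R²)
N(-35)*(-149 + F(b(7, -2))) = (-149 + (-14 + 2*(-2*7)²))/(-27 - 35) = (-149 + (-14 + 2*(-14)²))/(-62) = -(-149 + (-14 + 2*196))/62 = -(-149 + (-14 + 392))/62 = -(-149 + 378)/62 = -1/62*229 = -229/62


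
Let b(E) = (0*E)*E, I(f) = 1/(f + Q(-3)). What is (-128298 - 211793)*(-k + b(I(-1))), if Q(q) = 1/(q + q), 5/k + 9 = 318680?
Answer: 1700455/318671 ≈ 5.3361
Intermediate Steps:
k = 5/318671 (k = 5/(-9 + 318680) = 5/318671 ≈ 1.5690e-5)
Q(q) = 1/(2*q)
I(f) = 1/(-⅙ + f) (I(f) = 1/(f + (½)/(-3)) = 1/(f + (½)*(-⅓)) = 1/(f - ⅙) = 1/(-⅙ + f))
b(E) = 0 (b(E) = 0*E = 0)
(-128298 - 211793)*(-k + b(I(-1))) = (-128298 - 211793)*(-1*5/318671 + 0) = -340091*(-5/318671 + 0) = -340091*(-5/318671) = 1700455/318671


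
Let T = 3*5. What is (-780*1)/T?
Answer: -52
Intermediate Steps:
T = 15
(-780*1)/T = (-780*1)/15 = (1/15)*(-780) = -52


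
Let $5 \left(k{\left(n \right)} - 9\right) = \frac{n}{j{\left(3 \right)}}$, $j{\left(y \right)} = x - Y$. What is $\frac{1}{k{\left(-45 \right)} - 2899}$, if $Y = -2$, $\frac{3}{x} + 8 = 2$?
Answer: $- \frac{1}{2896} \approx -0.0003453$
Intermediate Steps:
$x = - \frac{1}{2}$ ($x = \frac{3}{-8 + 2} = \frac{3}{-6} = 3 \left(- \frac{1}{6}\right) = - \frac{1}{2} \approx -0.5$)
$j{\left(y \right)} = \frac{3}{2}$ ($j{\left(y \right)} = - \frac{1}{2} - -2 = - \frac{1}{2} + 2 = \frac{3}{2}$)
$k{\left(n \right)} = 9 + \frac{2 n}{15}$ ($k{\left(n \right)} = 9 + \frac{n \frac{1}{\frac{3}{2}}}{5} = 9 + \frac{n \frac{2}{3}}{5} = 9 + \frac{\frac{2}{3} n}{5} = 9 + \frac{2 n}{15}$)
$\frac{1}{k{\left(-45 \right)} - 2899} = \frac{1}{\left(9 + \frac{2}{15} \left(-45\right)\right) - 2899} = \frac{1}{\left(9 - 6\right) - 2899} = \frac{1}{3 - 2899} = \frac{1}{-2896} = - \frac{1}{2896}$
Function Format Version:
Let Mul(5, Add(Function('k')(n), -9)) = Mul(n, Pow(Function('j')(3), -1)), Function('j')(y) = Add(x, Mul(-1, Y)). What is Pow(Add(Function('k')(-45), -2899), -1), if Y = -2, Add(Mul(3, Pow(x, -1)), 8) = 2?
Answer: Rational(-1, 2896) ≈ -0.00034530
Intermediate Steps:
x = Rational(-1, 2) (x = Mul(3, Pow(Add(-8, 2), -1)) = Mul(3, Pow(-6, -1)) = Mul(3, Rational(-1, 6)) = Rational(-1, 2) ≈ -0.50000)
Function('j')(y) = Rational(3, 2) (Function('j')(y) = Add(Rational(-1, 2), Mul(-1, -2)) = Add(Rational(-1, 2), 2) = Rational(3, 2))
Function('k')(n) = Add(9, Mul(Rational(2, 15), n)) (Function('k')(n) = Add(9, Mul(Rational(1, 5), Mul(n, Pow(Rational(3, 2), -1)))) = Add(9, Mul(Rational(1, 5), Mul(n, Rational(2, 3)))) = Add(9, Mul(Rational(1, 5), Mul(Rational(2, 3), n))) = Add(9, Mul(Rational(2, 15), n)))
Pow(Add(Function('k')(-45), -2899), -1) = Pow(Add(Add(9, Mul(Rational(2, 15), -45)), -2899), -1) = Pow(Add(Add(9, -6), -2899), -1) = Pow(Add(3, -2899), -1) = Pow(-2896, -1) = Rational(-1, 2896)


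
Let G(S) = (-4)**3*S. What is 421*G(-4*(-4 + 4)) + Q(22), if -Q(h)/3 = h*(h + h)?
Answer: -2904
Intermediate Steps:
Q(h) = -6*h**2 (Q(h) = -3*h*(h + h) = -3*h*2*h = -6*h**2)
G(S) = -64*S
421*G(-4*(-4 + 4)) + Q(22) = 421*(-(-256)*(-4 + 4)) - 6*22**2 = 421*(-(-256)*0) - 6*484 = 421*(-64*0) - 2904 = 421*0 - 2904 = 0 - 2904 = -2904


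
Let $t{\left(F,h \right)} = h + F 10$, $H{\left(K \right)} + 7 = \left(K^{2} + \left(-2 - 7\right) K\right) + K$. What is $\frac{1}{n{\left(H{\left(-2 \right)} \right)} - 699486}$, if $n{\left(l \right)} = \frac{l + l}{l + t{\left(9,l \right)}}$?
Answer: $- \frac{58}{40570175} \approx -1.4296 \cdot 10^{-6}$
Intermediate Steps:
$H{\left(K \right)} = -7 + K^{2} - 8 K$ ($H{\left(K \right)} = -7 + \left(\left(K^{2} + \left(-2 - 7\right) K\right) + K\right) = -7 + \left(\left(K^{2} - 9 K\right) + K\right) = -7 + \left(K^{2} - 8 K\right) = -7 + K^{2} - 8 K$)
$t{\left(F,h \right)} = h + 10 F$
$n{\left(l \right)} = \frac{2 l}{90 + 2 l}$ ($n{\left(l \right)} = \frac{l + l}{l + \left(l + 10 \cdot 9\right)} = \frac{2 l}{l + \left(l + 90\right)} = \frac{2 l}{l + \left(90 + l\right)} = \frac{2 l}{90 + 2 l}$)
$\frac{1}{n{\left(H{\left(-2 \right)} \right)} - 699486} = \frac{1}{\frac{-7 + \left(-2\right)^{2} - -16}{45 - \left(-9 - 4\right)} - 699486} = \frac{1}{\frac{-7 + 4 + 16}{45 + \left(-7 + 4 + 16\right)} - 699486} = \frac{1}{\frac{13}{45 + 13} - 699486} = \frac{1}{\frac{13}{58} - 699486} = \frac{1}{- \frac{40570175}{58}} = - \frac{58}{40570175}$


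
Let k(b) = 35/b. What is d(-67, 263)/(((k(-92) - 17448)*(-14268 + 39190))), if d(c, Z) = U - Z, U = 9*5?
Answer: 10028/20003032711 ≈ 5.0132e-7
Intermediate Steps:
U = 45
d(c, Z) = 45 - Z
d(-67, 263)/(((k(-92) - 17448)*(-14268 + 39190))) = (45 - 1*263)/(((35/(-92) - 17448)*(-14268 + 39190))) = (45 - 263)/(((35*(-1/92) - 17448)*24922)) = -218*1/(24922*(-35/92 - 17448)) = -218/((-1605251/92*24922)) = -218/(-20003032711/46) = -218*(-46/20003032711) = 10028/20003032711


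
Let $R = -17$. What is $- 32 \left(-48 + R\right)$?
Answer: $2080$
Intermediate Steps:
$- 32 \left(-48 + R\right) = - 32 \left(-48 - 17\right) = \left(-32\right) \left(-65\right) = 2080$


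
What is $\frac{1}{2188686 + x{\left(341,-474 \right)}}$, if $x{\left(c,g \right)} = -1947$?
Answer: $\frac{1}{2186739} \approx 4.573 \cdot 10^{-7}$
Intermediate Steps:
$\frac{1}{2188686 + x{\left(341,-474 \right)}} = \frac{1}{2188686 - 1947} = \frac{1}{2186739}$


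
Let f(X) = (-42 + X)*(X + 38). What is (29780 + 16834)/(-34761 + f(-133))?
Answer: -23307/9068 ≈ -2.5702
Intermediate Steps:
f(X) = (-42 + X)*(38 + X)
(29780 + 16834)/(-34761 + f(-133)) = (29780 + 16834)/(-34761 + (-1596 + (-133)² - 4*(-133))) = 46614/(-34761 + (-1596 + 17689 + 532)) = 46614/(-34761 + 16625) = 46614/(-18136) = 46614*(-1/18136) = -23307/9068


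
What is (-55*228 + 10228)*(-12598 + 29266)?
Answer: -38536416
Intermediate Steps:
(-55*228 + 10228)*(-12598 + 29266) = (-12540 + 10228)*16668 = -2312*16668 = -38536416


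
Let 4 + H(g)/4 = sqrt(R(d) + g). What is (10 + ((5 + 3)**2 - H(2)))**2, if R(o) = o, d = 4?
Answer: 8196 - 720*sqrt(6) ≈ 6432.4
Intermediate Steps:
H(g) = -16 + 4*sqrt(4 + g)
(10 + ((5 + 3)**2 - H(2)))**2 = (10 + ((5 + 3)**2 - (-16 + 4*sqrt(4 + 2))))**2 = (10 + (8**2 - (-16 + 4*sqrt(6))))**2 = (10 + (64 + (16 - 4*sqrt(6))))**2 = (10 + (80 - 4*sqrt(6)))**2 = (90 - 4*sqrt(6))**2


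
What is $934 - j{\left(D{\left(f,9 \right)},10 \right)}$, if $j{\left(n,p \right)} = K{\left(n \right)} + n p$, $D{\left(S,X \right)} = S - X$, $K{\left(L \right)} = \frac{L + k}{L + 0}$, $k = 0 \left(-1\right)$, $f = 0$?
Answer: $1023$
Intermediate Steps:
$k = 0$
$K{\left(L \right)} = 1$ ($K{\left(L \right)} = \frac{L + 0}{L + 0} = \frac{L}{L} = 1$)
$j{\left(n,p \right)} = 1 + n p$
$934 - j{\left(D{\left(f,9 \right)},10 \right)} = 934 - \left(1 + \left(0 - 9\right) 10\right) = 934 - \left(1 - 90\right) = 934 - -89 = 934 + 89 = 1023$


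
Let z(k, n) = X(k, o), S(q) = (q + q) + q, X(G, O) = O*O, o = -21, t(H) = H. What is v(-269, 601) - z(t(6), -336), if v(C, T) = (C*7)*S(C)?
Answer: 1519140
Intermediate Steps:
X(G, O) = O²
S(q) = 3*q (S(q) = 2*q + q = 3*q)
v(C, T) = 21*C² (v(C, T) = (C*7)*(3*C) = (7*C)*(3*C) = 21*C²)
z(k, n) = 441 (z(k, n) = (-21)² = 441)
v(-269, 601) - z(t(6), -336) = 21*(-269)² - 1*441 = 21*72361 - 441 = 1519581 - 441 = 1519140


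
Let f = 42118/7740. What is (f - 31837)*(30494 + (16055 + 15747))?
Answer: -3837063904388/1935 ≈ -1.9830e+9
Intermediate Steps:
f = 21059/3870 (f = 42118*(1/7740) = 21059/3870 ≈ 5.4416)
(f - 31837)*(30494 + (16055 + 15747)) = (21059/3870 - 31837)*(30494 + (16055 + 15747)) = -123188131*(30494 + 31802)/3870 = -123188131/3870*62296 = -3837063904388/1935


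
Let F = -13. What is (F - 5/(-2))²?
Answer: 441/4 ≈ 110.25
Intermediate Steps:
(F - 5/(-2))² = (-13 - 5/(-2))² = (-13 - 5*(-½))² = (-13 + 5/2)² = (-21/2)² = 441/4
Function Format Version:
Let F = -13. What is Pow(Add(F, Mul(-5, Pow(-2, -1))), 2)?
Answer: Rational(441, 4) ≈ 110.25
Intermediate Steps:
Pow(Add(F, Mul(-5, Pow(-2, -1))), 2) = Pow(Add(-13, Mul(-5, Pow(-2, -1))), 2) = Pow(Add(-13, Mul(-5, Rational(-1, 2))), 2) = Pow(Add(-13, Rational(5, 2)), 2) = Pow(Rational(-21, 2), 2) = Rational(441, 4)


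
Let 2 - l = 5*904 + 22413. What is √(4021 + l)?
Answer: I*√22910 ≈ 151.36*I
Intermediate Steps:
l = -26931 (l = 2 - (5*904 + 22413) = 2 - (4520 + 22413) = 2 - 1*26933 = 2 - 26933 = -26931)
√(4021 + l) = √(4021 - 26931) = √(-22910) = I*√22910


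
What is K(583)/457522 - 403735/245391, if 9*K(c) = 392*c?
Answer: -267729687409/168407671653 ≈ -1.5898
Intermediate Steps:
K(c) = 392*c/9 (K(c) = (392*c)/9 = 392*c/9)
K(583)/457522 - 403735/245391 = ((392/9)*583)/457522 - 403735/245391 = (228536/9)*(1/457522) - 403735*1/245391 = 114268/2058849 - 403735/245391 = -267729687409/168407671653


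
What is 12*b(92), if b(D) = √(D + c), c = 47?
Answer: 12*√139 ≈ 141.48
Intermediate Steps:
b(D) = √(47 + D) (b(D) = √(D + 47) = √(47 + D))
12*b(92) = 12*√(47 + 92) = 12*√139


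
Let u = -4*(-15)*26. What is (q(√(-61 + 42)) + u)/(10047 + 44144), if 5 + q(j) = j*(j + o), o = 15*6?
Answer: 1536/54191 + 90*I*√19/54191 ≈ 0.028344 + 0.0072392*I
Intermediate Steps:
o = 90
u = 1560 (u = 60*26 = 1560)
q(j) = -5 + j*(90 + j) (q(j) = -5 + j*(j + 90) = -5 + j*(90 + j))
(q(√(-61 + 42)) + u)/(10047 + 44144) = ((-5 + (√(-61 + 42))² + 90*√(-61 + 42)) + 1560)/(10047 + 44144) = ((-5 + (√(-19))² + 90*√(-19)) + 1560)/54191 = ((-5 + (I*√19)² + 90*(I*√19)) + 1560)*(1/54191) = ((-5 - 19 + 90*I*√19) + 1560)*(1/54191) = ((-24 + 90*I*√19) + 1560)*(1/54191) = (1536 + 90*I*√19)*(1/54191) = 1536/54191 + 90*I*√19/54191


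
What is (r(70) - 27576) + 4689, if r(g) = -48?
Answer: -22935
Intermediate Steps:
(r(70) - 27576) + 4689 = (-48 - 27576) + 4689 = -27624 + 4689 = -22935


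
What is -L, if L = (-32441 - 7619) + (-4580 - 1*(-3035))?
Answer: 41605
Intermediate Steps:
L = -41605 (L = -40060 + (-4580 + 3035) = -40060 - 1545 = -41605)
-L = -1*(-41605) = 41605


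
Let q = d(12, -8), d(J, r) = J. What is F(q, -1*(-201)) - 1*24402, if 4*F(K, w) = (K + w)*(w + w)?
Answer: -5991/2 ≈ -2995.5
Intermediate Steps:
q = 12
F(K, w) = w*(K + w)/2 (F(K, w) = ((K + w)*(w + w))/4 = ((K + w)*(2*w))/4 = (2*w*(K + w))/4 = w*(K + w)/2)
F(q, -1*(-201)) - 1*24402 = (-1*(-201))*(12 - 1*(-201))/2 - 1*24402 = (½)*201*(12 + 201) - 24402 = (½)*201*213 - 24402 = 42813/2 - 24402 = -5991/2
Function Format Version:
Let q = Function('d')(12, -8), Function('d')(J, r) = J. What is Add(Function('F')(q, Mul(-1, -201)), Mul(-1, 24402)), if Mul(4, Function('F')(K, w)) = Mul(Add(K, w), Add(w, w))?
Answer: Rational(-5991, 2) ≈ -2995.5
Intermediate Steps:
q = 12
Function('F')(K, w) = Mul(Rational(1, 2), w, Add(K, w)) (Function('F')(K, w) = Mul(Rational(1, 4), Mul(Add(K, w), Add(w, w))) = Mul(Rational(1, 4), Mul(Add(K, w), Mul(2, w))) = Mul(Rational(1, 4), Mul(2, w, Add(K, w))) = Mul(Rational(1, 2), w, Add(K, w)))
Add(Function('F')(q, Mul(-1, -201)), Mul(-1, 24402)) = Add(Mul(Rational(1, 2), Mul(-1, -201), Add(12, Mul(-1, -201))), Mul(-1, 24402)) = Add(Mul(Rational(1, 2), 201, Add(12, 201)), -24402) = Add(Mul(Rational(1, 2), 201, 213), -24402) = Add(Rational(42813, 2), -24402) = Rational(-5991, 2)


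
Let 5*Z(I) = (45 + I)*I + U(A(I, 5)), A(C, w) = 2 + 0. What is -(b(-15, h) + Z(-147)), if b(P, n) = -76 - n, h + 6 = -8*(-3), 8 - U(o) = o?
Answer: -2906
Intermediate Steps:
A(C, w) = 2
U(o) = 8 - o
Z(I) = 6/5 + I*(45 + I)/5 (Z(I) = ((45 + I)*I + (8 - 1*2))/5 = (I*(45 + I) + (8 - 2))/5 = (I*(45 + I) + 6)/5 = (6 + I*(45 + I))/5 = 6/5 + I*(45 + I)/5)
h = 18 (h = -6 - 8*(-3) = -6 + 24 = 18)
-(b(-15, h) + Z(-147)) = -((-76 - 1*18) + (6/5 + 9*(-147) + (⅕)*(-147)²)) = -((-76 - 18) + (6/5 - 1323 + (⅕)*21609)) = -(-94 + (6/5 - 1323 + 21609/5)) = -(-94 + 3000) = -1*2906 = -2906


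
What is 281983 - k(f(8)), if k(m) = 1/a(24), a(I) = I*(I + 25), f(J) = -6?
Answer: 331612007/1176 ≈ 2.8198e+5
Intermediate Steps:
a(I) = I*(25 + I)
k(m) = 1/1176 (k(m) = 1/(24*(25 + 24)) = 1/(24*49) = 1/1176)
281983 - k(f(8)) = 281983 - 1*1/1176 = 281983 - 1/1176 = 331612007/1176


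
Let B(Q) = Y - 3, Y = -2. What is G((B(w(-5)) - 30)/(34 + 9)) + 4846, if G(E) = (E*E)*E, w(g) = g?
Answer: 385248047/79507 ≈ 4845.5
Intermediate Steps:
B(Q) = -5 (B(Q) = -2 - 3 = -5)
G(E) = E**3 (G(E) = E**2*E = E**3)
G((B(w(-5)) - 30)/(34 + 9)) + 4846 = ((-5 - 30)/(34 + 9))**3 + 4846 = (-35/43)**3 + 4846 = -42875/79507 + 4846 = 385248047/79507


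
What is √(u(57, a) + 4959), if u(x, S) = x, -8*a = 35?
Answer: 2*√1254 ≈ 70.824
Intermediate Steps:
a = -35/8 (a = -⅛*35 = -35/8 ≈ -4.3750)
√(u(57, a) + 4959) = √(57 + 4959) = √5016 = 2*√1254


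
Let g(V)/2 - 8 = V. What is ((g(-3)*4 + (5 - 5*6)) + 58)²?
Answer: 5329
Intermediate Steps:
g(V) = 16 + 2*V
((g(-3)*4 + (5 - 5*6)) + 58)² = (((16 + 2*(-3))*4 + (5 - 5*6)) + 58)² = (((16 - 6)*4 + (5 - 30)) + 58)² = ((10*4 - 25) + 58)² = ((40 - 25) + 58)² = (15 + 58)² = 73² = 5329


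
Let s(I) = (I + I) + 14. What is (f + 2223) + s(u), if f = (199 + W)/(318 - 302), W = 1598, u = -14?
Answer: 37141/16 ≈ 2321.3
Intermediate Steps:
f = 1797/16 (f = (199 + 1598)/(318 - 302) = 1797/16 ≈ 112.31)
s(I) = 14 + 2*I (s(I) = 2*I + 14 = 14 + 2*I)
(f + 2223) + s(u) = (1797/16 + 2223) + (14 + 2*(-14)) = 37365/16 + (14 - 28) = 37365/16 - 14 = 37141/16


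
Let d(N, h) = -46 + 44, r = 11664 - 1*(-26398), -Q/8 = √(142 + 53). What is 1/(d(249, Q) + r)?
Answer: 1/38060 ≈ 2.6274e-5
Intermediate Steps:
Q = -8*√195 (Q = -8*√(142 + 53) = -8*√195 ≈ -111.71)
r = 38062 (r = 11664 + 26398 = 38062)
d(N, h) = -2
1/(d(249, Q) + r) = 1/(-2 + 38062) = 1/38060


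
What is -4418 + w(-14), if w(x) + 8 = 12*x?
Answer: -4594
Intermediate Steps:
w(x) = -8 + 12*x
-4418 + w(-14) = -4418 + (-8 + 12*(-14)) = -4418 + (-8 - 168) = -4418 - 176 = -4594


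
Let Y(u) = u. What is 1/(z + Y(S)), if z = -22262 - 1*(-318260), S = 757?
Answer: 1/296755 ≈ 3.3698e-6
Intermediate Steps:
z = 295998 (z = -22262 + 318260 = 295998)
1/(z + Y(S)) = 1/(295998 + 757) = 1/296755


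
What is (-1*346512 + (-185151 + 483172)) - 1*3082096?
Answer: -3130587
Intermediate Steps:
(-1*346512 + (-185151 + 483172)) - 1*3082096 = (-346512 + 298021) - 3082096 = -48491 - 3082096 = -3130587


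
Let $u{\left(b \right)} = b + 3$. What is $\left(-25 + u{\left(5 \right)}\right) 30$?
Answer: $-510$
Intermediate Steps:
$u{\left(b \right)} = 3 + b$
$\left(-25 + u{\left(5 \right)}\right) 30 = \left(-25 + \left(3 + 5\right)\right) 30 = \left(-25 + 8\right) 30 = \left(-17\right) 30 = -510$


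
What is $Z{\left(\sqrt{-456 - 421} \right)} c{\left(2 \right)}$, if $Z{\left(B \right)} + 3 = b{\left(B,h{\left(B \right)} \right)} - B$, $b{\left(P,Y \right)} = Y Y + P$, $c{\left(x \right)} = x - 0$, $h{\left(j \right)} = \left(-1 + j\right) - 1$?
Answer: $-1752 - 8 i \sqrt{877} \approx -1752.0 - 236.91 i$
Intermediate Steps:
$h{\left(j \right)} = -2 + j$
$c{\left(x \right)} = x$ ($c{\left(x \right)} = x + 0 = x$)
$b{\left(P,Y \right)} = P + Y^{2}$ ($b{\left(P,Y \right)} = Y^{2} + P = P + Y^{2}$)
$Z{\left(B \right)} = -3 + \left(-2 + B\right)^{2}$ ($Z{\left(B \right)} = -3 - - \left(-2 + B\right)^{2} = -3 + \left(-2 + B\right)^{2}$)
$Z{\left(\sqrt{-456 - 421} \right)} c{\left(2 \right)} = \left(-3 + \left(-2 + \sqrt{-456 - 421}\right)^{2}\right) 2 = \left(-3 + \left(-2 + \sqrt{-877}\right)^{2}\right) 2 = \left(-3 + \left(-2 + i \sqrt{877}\right)^{2}\right) 2 = -6 + 2 \left(-2 + i \sqrt{877}\right)^{2}$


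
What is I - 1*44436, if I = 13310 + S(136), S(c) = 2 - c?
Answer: -31260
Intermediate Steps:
I = 13176 (I = 13310 + (2 - 1*136) = 13310 + (2 - 136) = 13310 - 134 = 13176)
I - 1*44436 = 13176 - 1*44436 = 13176 - 44436 = -31260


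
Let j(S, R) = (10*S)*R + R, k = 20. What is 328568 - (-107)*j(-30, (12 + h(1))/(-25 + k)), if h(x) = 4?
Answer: 2154728/5 ≈ 4.3095e+5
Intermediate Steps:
j(S, R) = R + 10*R*S (j(S, R) = 10*R*S + R = R + 10*R*S)
328568 - (-107)*j(-30, (12 + h(1))/(-25 + k)) = 328568 - (-107)*((12 + 4)/(-25 + 20))*(1 + 10*(-30)) = 328568 - (-107)*(16/(-5))*(1 - 300) = 328568 - (-107)*(16*(-⅕))*(-299) = 328568 - (-107)*(-16/5*(-299)) = 328568 - (-107)*4784/5 = 328568 - 107*(-4784/5) = 328568 + 511888/5 = 2154728/5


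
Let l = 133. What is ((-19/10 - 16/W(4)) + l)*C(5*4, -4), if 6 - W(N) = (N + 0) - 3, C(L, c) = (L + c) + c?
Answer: 7674/5 ≈ 1534.8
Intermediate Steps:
C(L, c) = L + 2*c
W(N) = 9 - N (W(N) = 6 - ((N + 0) - 3) = 6 - (N - 3) = 6 - (-3 + N) = 6 + (3 - N) = 9 - N)
((-19/10 - 16/W(4)) + l)*C(5*4, -4) = ((-19/10 - 16/(9 - 1*4)) + 133)*(5*4 + 2*(-4)) = ((-19*1/10 - 16/(9 - 4)) + 133)*(20 - 8) = ((-19/10 - 16/5) + 133)*12 = (-51/10 + 133)*12 = (1279/10)*12 = 7674/5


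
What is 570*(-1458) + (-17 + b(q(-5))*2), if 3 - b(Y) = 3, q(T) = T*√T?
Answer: -831077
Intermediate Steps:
q(T) = T^(3/2)
b(Y) = 0 (b(Y) = 3 - 1*3 = 3 - 3 = 0)
570*(-1458) + (-17 + b(q(-5))*2) = 570*(-1458) + (-17 + 0*2) = -831060 + (-17 + 0) = -831060 - 17 = -831077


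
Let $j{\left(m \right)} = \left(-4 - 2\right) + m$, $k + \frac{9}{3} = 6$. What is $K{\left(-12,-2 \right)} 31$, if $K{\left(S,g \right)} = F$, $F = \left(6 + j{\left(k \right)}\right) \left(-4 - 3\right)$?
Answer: $-651$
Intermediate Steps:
$k = 3$ ($k = -3 + 6 = 3$)
$j{\left(m \right)} = -6 + m$
$F = -21$ ($F = \left(6 + \left(-6 + 3\right)\right) \left(-4 - 3\right) = \left(6 - 3\right) \left(-7\right) = 3 \left(-7\right) = -21$)
$K{\left(S,g \right)} = -21$
$K{\left(-12,-2 \right)} 31 = \left(-21\right) 31 = -651$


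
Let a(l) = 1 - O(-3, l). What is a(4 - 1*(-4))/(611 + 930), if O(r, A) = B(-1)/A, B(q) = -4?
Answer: 3/3082 ≈ 0.00097339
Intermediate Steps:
O(r, A) = -4/A
a(l) = 1 + 4/l (a(l) = 1 - (-4)/l = 1 + 4/l)
a(4 - 1*(-4))/(611 + 930) = ((4 + (4 - 1*(-4)))/(4 - 1*(-4)))/(611 + 930) = ((4 + (4 + 4))/(4 + 4))/1541 = ((4 + 8)/8)*(1/1541) = ((⅛)*12)*(1/1541) = (3/2)*(1/1541) = 3/3082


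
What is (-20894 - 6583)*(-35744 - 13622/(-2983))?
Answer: 2929343028210/2983 ≈ 9.8201e+8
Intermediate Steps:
(-20894 - 6583)*(-35744 - 13622/(-2983)) = -27477*(-35744 - 13622*(-1/2983)) = -27477*(-35744 + 13622/2983) = -27477*(-106610730/2983) = 2929343028210/2983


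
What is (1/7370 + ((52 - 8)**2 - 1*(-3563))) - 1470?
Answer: 29693731/7370 ≈ 4029.0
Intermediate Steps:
(1/7370 + ((52 - 8)**2 - 1*(-3563))) - 1470 = (1/7370 + (44**2 + 3563)) - 1470 = (1/7370 + (1936 + 3563)) - 1470 = (1/7370 + 5499) - 1470 = 40527631/7370 - 1470 = 29693731/7370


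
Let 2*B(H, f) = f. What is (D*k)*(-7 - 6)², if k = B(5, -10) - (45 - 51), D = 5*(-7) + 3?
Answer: -5408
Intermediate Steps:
D = -32 (D = -35 + 3 = -32)
B(H, f) = f/2
k = 1 (k = (½)*(-10) - (45 - 51) = -5 - 1*(-6) = -5 + 6 = 1)
(D*k)*(-7 - 6)² = (-32*1)*(-7 - 6)² = -32*(-13)² = -32*169 = -5408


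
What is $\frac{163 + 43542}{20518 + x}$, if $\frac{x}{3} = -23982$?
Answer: $- \frac{43705}{51428} \approx -0.84983$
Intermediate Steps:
$x = -71946$ ($x = 3 \left(-23982\right) = -71946$)
$\frac{163 + 43542}{20518 + x} = \frac{163 + 43542}{20518 - 71946} = \frac{43705}{-51428} = 43705 \left(- \frac{1}{51428}\right) = - \frac{43705}{51428}$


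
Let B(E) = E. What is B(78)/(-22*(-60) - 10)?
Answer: 39/655 ≈ 0.059542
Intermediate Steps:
B(78)/(-22*(-60) - 10) = 78/(-22*(-60) - 10) = 78/(1320 - 10) = 78/1310 = 78*(1/1310) = 39/655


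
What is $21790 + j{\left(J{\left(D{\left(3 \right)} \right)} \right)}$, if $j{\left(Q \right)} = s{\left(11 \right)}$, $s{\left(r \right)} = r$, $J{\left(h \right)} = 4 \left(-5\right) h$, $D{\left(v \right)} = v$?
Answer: $21801$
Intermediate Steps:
$J{\left(h \right)} = - 20 h$
$j{\left(Q \right)} = 11$
$21790 + j{\left(J{\left(D{\left(3 \right)} \right)} \right)} = 21790 + 11 = 21801$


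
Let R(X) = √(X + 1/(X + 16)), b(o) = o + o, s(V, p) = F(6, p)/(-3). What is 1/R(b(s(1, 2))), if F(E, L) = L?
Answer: -2*I*√5511/167 ≈ -0.88906*I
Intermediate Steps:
s(V, p) = -p/3 (s(V, p) = p/(-3) = p*(-⅓) = -p/3)
b(o) = 2*o
R(X) = √(X + 1/(16 + X))
1/R(b(s(1, 2))) = 1/(√((1 + (2*(-⅓*2))*(16 + 2*(-⅓*2)))/(16 + 2*(-⅓*2)))) = 1/(√((1 + (2*(-⅔))*(16 + 2*(-⅔)))/(16 + 2*(-⅔)))) = 1/(√((1 - 4*(16 - 4/3)/3)/(16 - 4/3))) = 1/(√((1 - 4/3*44/3)/(44/3))) = 1/(√(3*(1 - 176/9)/44)) = 1/(√((3/44)*(-167/9))) = 1/(√(-167/132)) = 1/(I*√5511/66) = -2*I*√5511/167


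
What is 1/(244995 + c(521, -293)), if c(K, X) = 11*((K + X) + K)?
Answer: 1/253234 ≈ 3.9489e-6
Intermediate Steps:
c(K, X) = 11*X + 22*K (c(K, X) = 11*(X + 2*K) = 11*X + 22*K)
1/(244995 + c(521, -293)) = 1/(244995 + (11*(-293) + 22*521)) = 1/(244995 + (-3223 + 11462)) = 1/(244995 + 8239) = 1/253234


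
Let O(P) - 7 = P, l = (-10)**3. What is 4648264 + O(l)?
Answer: 4647271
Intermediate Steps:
l = -1000
O(P) = 7 + P
4648264 + O(l) = 4648264 + (7 - 1000) = 4648264 - 993 = 4647271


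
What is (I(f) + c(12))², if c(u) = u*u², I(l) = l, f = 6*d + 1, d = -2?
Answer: 2948089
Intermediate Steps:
f = -11 (f = 6*(-2) + 1 = -12 + 1 = -11)
c(u) = u³
(I(f) + c(12))² = (-11 + 12³)² = (-11 + 1728)² = 1717² = 2948089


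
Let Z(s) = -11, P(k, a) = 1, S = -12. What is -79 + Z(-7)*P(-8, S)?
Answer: -90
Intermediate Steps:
-79 + Z(-7)*P(-8, S) = -79 - 11*1 = -79 - 11 = -90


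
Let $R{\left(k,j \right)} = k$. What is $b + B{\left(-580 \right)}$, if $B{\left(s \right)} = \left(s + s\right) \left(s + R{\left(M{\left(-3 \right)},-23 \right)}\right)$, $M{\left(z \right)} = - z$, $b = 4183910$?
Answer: $4853230$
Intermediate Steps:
$B{\left(s \right)} = 2 s \left(3 + s\right)$ ($B{\left(s \right)} = \left(s + s\right) \left(s - -3\right) = 2 s \left(s + 3\right) = 2 s \left(3 + s\right)$)
$b + B{\left(-580 \right)} = 4183910 + 2 \left(-580\right) \left(3 - 580\right) = 4183910 + 2 \left(-580\right) \left(-577\right) = 4183910 + 669320 = 4853230$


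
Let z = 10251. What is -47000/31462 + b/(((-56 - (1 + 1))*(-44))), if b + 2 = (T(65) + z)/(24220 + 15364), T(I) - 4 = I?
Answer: -148438418493/99319996688 ≈ -1.4945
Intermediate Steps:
T(I) = 4 + I
b = -4303/2474 (b = -2 + ((4 + 65) + 10251)/(24220 + 15364) = -2 + (69 + 10251)/39584 = -2 + 10320*(1/39584) = -2 + 645/2474 = -4303/2474 ≈ -1.7393)
-47000/31462 + b/(((-56 - (1 + 1))*(-44))) = -47000/31462 - 4303*(-1/(44*(-56 - (1 + 1))))/2474 = -47000*1/31462 - 4303*(-1/(44*(-56 - 1*2)))/2474 = -23500/15731 - 4303*(-1/(44*(-56 - 2)))/2474 = -23500/15731 - 4303/(2474*((-58*(-44)))) = -23500/15731 - 4303/2474/2552 = -23500/15731 - 4303/2474*1/2552 = -23500/15731 - 4303/6313648 = -148438418493/99319996688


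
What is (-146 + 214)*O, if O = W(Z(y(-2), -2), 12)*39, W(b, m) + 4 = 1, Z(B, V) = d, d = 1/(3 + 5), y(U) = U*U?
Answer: -7956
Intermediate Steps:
y(U) = U²
d = ⅛ (d = 1/8 = ⅛ ≈ 0.12500)
Z(B, V) = ⅛
W(b, m) = -3 (W(b, m) = -4 + 1 = -3)
O = -117 (O = -3*39 = -117)
(-146 + 214)*O = (-146 + 214)*(-117) = 68*(-117) = -7956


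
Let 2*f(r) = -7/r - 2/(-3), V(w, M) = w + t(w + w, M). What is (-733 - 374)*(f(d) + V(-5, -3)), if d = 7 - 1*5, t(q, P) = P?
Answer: 41697/4 ≈ 10424.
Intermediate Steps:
d = 2 (d = 7 - 5 = 2)
V(w, M) = M + w (V(w, M) = w + M = M + w)
f(r) = 1/3 - 7/(2*r) (f(r) = (-7/r - 2/(-3))/2 = (-7/r - 2*(-1/3))/2 = (-7/r + 2/3)/2 = (2/3 - 7/r)/2 = 1/3 - 7/(2*r))
(-733 - 374)*(f(d) + V(-5, -3)) = (-733 - 374)*((1/6)*(-21 + 2*2)/2 + (-3 - 5)) = -1107*((1/6)*(1/2)*(-21 + 4) - 8) = -1107*((1/6)*(1/2)*(-17) - 8) = -1107*(-17/12 - 8) = -1107*(-113/12) = 41697/4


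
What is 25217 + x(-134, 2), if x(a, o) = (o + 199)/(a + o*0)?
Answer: 50431/2 ≈ 25216.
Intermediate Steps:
x(a, o) = (199 + o)/a (x(a, o) = (199 + o)/(a + 0) = (199 + o)/a)
25217 + x(-134, 2) = 25217 + (199 + 2)/(-134) = 25217 - 1/134*201 = 25217 - 3/2 = 50431/2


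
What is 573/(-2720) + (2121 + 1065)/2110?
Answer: 745689/573920 ≈ 1.2993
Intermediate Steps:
573/(-2720) + (2121 + 1065)/2110 = 573*(-1/2720) + 3186*(1/2110) = -573/2720 + 1593/1055 = 745689/573920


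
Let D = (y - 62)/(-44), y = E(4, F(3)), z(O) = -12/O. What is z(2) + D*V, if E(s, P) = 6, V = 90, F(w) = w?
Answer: 1194/11 ≈ 108.55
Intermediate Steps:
y = 6
D = 14/11 (D = (6 - 62)/(-44) = -56*(-1/44) = 14/11 ≈ 1.2727)
z(2) + D*V = -12/2 + (14/11)*90 = -12*½ + 1260/11 = -6 + 1260/11 = 1194/11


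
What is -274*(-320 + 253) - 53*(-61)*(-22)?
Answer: -52768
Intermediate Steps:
-274*(-320 + 253) - 53*(-61)*(-22) = -274*(-67) - (-3233)*(-22) = 18358 - 1*71126 = 18358 - 71126 = -52768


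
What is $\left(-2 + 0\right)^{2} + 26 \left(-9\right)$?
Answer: $-230$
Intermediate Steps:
$\left(-2 + 0\right)^{2} + 26 \left(-9\right) = \left(-2\right)^{2} - 234 = 4 - 234 = -230$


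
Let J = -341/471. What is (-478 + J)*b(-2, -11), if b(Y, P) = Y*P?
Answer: -4960538/471 ≈ -10532.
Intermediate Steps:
J = -341/471 (J = -341*1/471 = -341/471 ≈ -0.72399)
b(Y, P) = P*Y
(-478 + J)*b(-2, -11) = (-478 - 341/471)*(-11*(-2)) = -225479/471*22 = -4960538/471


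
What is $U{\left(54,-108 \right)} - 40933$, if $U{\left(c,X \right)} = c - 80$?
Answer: $-40959$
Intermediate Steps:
$U{\left(c,X \right)} = -80 + c$
$U{\left(54,-108 \right)} - 40933 = \left(-80 + 54\right) - 40933 = -26 - 40933 = -40959$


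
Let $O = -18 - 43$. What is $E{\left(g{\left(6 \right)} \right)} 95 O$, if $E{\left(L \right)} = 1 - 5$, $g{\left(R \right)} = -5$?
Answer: $23180$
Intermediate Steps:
$O = -61$ ($O = -18 - 43 = -61$)
$E{\left(L \right)} = -4$ ($E{\left(L \right)} = 1 - 5 = -4$)
$E{\left(g{\left(6 \right)} \right)} 95 O = \left(-4\right) 95 \left(-61\right) = \left(-380\right) \left(-61\right) = 23180$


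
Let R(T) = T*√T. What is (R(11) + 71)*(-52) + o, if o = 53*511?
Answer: 23391 - 572*√11 ≈ 21494.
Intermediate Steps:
R(T) = T^(3/2)
o = 27083
(R(11) + 71)*(-52) + o = (11^(3/2) + 71)*(-52) + 27083 = (11*√11 + 71)*(-52) + 27083 = (71 + 11*√11)*(-52) + 27083 = (-3692 - 572*√11) + 27083 = 23391 - 572*√11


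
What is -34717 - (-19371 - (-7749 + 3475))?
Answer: -19620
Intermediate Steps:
-34717 - (-19371 - (-7749 + 3475)) = -34717 - (-19371 - 1*(-4274)) = -34717 - (-19371 + 4274) = -34717 - 1*(-15097) = -34717 + 15097 = -19620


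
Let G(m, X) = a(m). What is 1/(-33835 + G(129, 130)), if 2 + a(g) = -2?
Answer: -1/33839 ≈ -2.9552e-5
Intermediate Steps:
a(g) = -4 (a(g) = -2 - 2 = -4)
G(m, X) = -4
1/(-33835 + G(129, 130)) = 1/(-33835 - 4) = 1/(-33839) = -1/33839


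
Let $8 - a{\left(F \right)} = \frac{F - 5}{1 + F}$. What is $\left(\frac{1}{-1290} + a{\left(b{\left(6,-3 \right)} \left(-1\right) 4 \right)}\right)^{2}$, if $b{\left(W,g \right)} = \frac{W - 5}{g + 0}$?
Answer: $\frac{7468934929}{81540900} \approx 91.597$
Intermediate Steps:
$b{\left(W,g \right)} = \frac{-5 + W}{g}$
$a{\left(F \right)} = 8 - \frac{-5 + F}{1 + F}$ ($a{\left(F \right)} = 8 - \frac{F - 5}{1 + F} = 8 - \frac{-5 + F}{1 + F}$)
$\left(\frac{1}{-1290} + a{\left(b{\left(6,-3 \right)} \left(-1\right) 4 \right)}\right)^{2} = \left(\frac{1}{-1290} + \frac{13 + 7 \frac{-5 + 6}{-3} \left(-1\right) 4}{1 + \frac{-5 + 6}{-3} \left(-1\right) 4}\right)^{2} = \left(- \frac{1}{1290} + \frac{13 + 7 \left(- \frac{1}{3}\right) 1 \left(-1\right) 4}{1 + \left(- \frac{1}{3}\right) 1 \left(-1\right) 4}\right)^{2} = \left(- \frac{1}{1290} + \frac{13 + 7 \left(- \frac{1}{3}\right) \left(-1\right) 4}{1 + \left(- \frac{1}{3}\right) \left(-1\right) 4}\right)^{2} = \left(- \frac{1}{1290} + \frac{13 + 7 \cdot \frac{1}{3} \cdot 4}{1 + \frac{1}{3} \cdot 4}\right)^{2} = \left(- \frac{1}{1290} + \frac{13 + 7 \cdot \frac{4}{3}}{1 + \frac{4}{3}}\right)^{2} = \left(- \frac{1}{1290} + \frac{13 + \frac{28}{3}}{\frac{7}{3}}\right)^{2} = \left(- \frac{1}{1290} + \frac{3}{7} \cdot \frac{67}{3}\right)^{2} = \left(- \frac{1}{1290} + \frac{67}{7}\right)^{2} = \left(\frac{86423}{9030}\right)^{2} = \frac{7468934929}{81540900}$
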